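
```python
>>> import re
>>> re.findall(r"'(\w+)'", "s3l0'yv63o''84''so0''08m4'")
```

['yv63o', '84', 'so0', '08m4']

Matches: at [4:11] match "'yv63o'", group 1 = 'yv63o'; at [11:15] match "'84'", group 1 = '84'; at [15:20] match "'so0'", group 1 = 'so0'; at [20:26] match "'08m4'", group 1 = '08m4'.
Because there's exactly one group, `findall` drops the full match and keeps group 1 from each hit.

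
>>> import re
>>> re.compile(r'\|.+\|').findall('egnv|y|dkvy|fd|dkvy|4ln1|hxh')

Walking the string: at [4:25] → '|y|dkvy|fd|dkvy|4ln1|'.
Since nothing is captured, `findall` lists the 1 matched substring directly.

['|y|dkvy|fd|dkvy|4ln1|']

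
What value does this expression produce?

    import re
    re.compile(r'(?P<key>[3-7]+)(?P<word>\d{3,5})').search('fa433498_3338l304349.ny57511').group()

The pattern matches one or more of a character in [3-7] (captured as 'key'); then 3 to 5 of a digit (captured as 'word').
`re.search` scans for the first position where the pattern succeeds.
The match spans [2:8] → '433498'.
Captured: group 1 = '433', group 2 = '498'.

'433498'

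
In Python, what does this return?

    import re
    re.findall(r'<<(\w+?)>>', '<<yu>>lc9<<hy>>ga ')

['yu', 'hy']

Walking the string: at [0:6] match '<<yu>>', group 1 = 'yu'; at [9:15] match '<<hy>>', group 1 = 'hy'.
`findall` collects group 1 from each match (2 total).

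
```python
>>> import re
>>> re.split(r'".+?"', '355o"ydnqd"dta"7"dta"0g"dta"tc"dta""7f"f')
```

Each match becomes a cut point; 6 segments remain.

['355o', 'dta', 'dta', 'dta', 'dta', 'f']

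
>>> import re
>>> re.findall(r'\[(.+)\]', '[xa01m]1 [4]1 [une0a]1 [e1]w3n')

['xa01m]1 [4]1 [une0a]1 [e1']

Scanning left to right: at [0:27] match '[xa01m]1 [4]1 [une0a]1 [e1]', group 1 = 'xa01m]1 [4]1 [une0a]1 [e1'.
Because there's exactly one group, `findall` drops the full match and keeps group 1 from the one hit.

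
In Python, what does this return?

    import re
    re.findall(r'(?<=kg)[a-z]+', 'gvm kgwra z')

['wra']

Lookahead/lookbehind check context without consuming it, so the matched span excludes the asserted characters.
Scanning left to right: at [6:9] → 'wra'.
With no groups in the pattern, `findall` gives back each whole match — 1 here.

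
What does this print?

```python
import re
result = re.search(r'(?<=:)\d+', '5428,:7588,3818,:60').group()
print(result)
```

7588

Lookahead/lookbehind check context without consuming it, so the matched span excludes the asserted characters.
The match spans [6:10] → '7588'.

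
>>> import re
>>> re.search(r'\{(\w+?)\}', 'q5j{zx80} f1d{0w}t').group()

`re.search` scans for the first position where the pattern succeeds.
The match spans [3:9] → '{zx80}'.
Captured: group 1 = 'zx80'.

'{zx80}'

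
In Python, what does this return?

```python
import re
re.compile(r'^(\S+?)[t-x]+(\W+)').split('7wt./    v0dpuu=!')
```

['', '7', './    ', 'v0dpuu=!']

This matches anchored at the start of the string; then one or more of a non-whitespace character (lazy) (captured); then one or more of a character in [t-x]; then one or more of a non-word character (captured).
Matches to split on: at [0:9] → '7wt./    '.
`re.split` interleaves the captured-group text with the surrounding fragments.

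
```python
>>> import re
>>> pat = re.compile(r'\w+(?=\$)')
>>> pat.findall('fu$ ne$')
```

['fu', 'ne']

Lookahead/lookbehind check context without consuming it, so the matched span excludes the asserted characters.
With no groups in the pattern, `findall` gives back each whole match — 2 here.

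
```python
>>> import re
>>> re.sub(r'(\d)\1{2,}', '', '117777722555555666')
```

'1122'

After group 1 captures some text, `\1` only succeeds where that same text appears again.
Each match is replaced by ''.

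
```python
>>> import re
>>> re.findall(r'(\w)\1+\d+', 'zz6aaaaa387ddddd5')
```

['z', 'a', 'd']

A backreference is literal: `\1` must see the identical characters the first group matched.
One capturing group, so `findall` returns just the captured substring from each match — 3 in all.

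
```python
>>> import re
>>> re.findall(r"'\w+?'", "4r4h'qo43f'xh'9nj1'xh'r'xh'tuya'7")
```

Scanning left to right: at [4:11] → "'qo43f'"; at [13:19] → "'9nj1'"; at [21:24] → "'r'"; at [26:32] → "'tuya'".
`findall` yields the raw match text (4 of them) because the pattern has no groups.

["'qo43f'", "'9nj1'", "'r'", "'tuya'"]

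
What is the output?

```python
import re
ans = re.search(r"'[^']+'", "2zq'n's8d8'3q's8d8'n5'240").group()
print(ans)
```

'n'

The match spans [3:6] → "'n'".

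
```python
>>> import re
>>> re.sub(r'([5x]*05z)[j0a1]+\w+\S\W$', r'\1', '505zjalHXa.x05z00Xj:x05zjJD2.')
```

'505zjalHXa.x05z00Xj:x05z'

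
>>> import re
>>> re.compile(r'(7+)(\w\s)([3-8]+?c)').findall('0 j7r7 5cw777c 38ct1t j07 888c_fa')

The pattern matches one or more of a literal '7' (captured); then a word character, then whitespace (captured); then one or more of a character in [3-8] (lazy), then the literal 'c' (captured).
Matches: at [10:18] match '777c 38c', groups = ('777', 'c ', '38c').
`findall` packs the 3 group values into a tuple for every match.

[('777', 'c ', '38c')]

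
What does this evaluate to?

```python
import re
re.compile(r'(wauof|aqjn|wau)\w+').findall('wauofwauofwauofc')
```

['wauof']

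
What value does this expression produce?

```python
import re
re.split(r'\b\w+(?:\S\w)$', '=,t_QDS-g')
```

This matches a word boundary (`\b`, zero-width); then one or more of a word character; then a non-whitespace character, then a word character (non-capturing group); then anchored at the end.
Matches to split on: at [2:9] → 't_QDS-g'.
Each match becomes a cut point; 2 segments remain.

['=,', '']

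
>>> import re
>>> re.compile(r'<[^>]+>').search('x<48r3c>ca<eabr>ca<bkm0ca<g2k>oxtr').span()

`re.search` scans for the first position where the pattern succeeds.
The match spans [1:8] → '<48r3c>'.

(1, 8)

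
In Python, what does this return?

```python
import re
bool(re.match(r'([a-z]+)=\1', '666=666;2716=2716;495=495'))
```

`match` is anchored at position 0; if the pattern doesn't fit there, it returns None.
Here the pattern fails at index 0, so the call returns None, and `bool(None)` is False.

False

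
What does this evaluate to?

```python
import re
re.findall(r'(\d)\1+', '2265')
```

['2']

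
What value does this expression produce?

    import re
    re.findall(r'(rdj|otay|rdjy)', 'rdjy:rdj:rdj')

['rdj', 'rdj', 'rdj']

Branches in `(...|...)` are attempted left-to-right; the first branch that allows the whole pattern to succeed is taken.
Because there's exactly one group, `findall` drops the full match and keeps group 1 from each hit.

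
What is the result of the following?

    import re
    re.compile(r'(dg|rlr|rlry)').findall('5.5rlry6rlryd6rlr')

['rlr', 'rlr', 'rlr']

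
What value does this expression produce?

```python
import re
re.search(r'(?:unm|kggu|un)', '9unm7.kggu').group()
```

'unm'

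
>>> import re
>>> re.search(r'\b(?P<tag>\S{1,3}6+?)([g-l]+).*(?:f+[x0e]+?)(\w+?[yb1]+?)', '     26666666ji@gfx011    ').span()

Pattern: a word boundary (`\b`, zero-width); then 1 to 3 of a non-whitespace character, then one or more of a literal '6' (lazy) (captured as 'tag'); then one or more of a character in [g-l] (captured); then zero or more of any character; then one or more of a literal 'f', then one or more of one of [x0e] (lazy) (non-capturing group); then one or more of a word character (lazy), then one or more of one of [yb1] (lazy) (captured).
Because the quantifier is non-greedy, it stops expanding at the earliest point where the rest of the pattern can succeed.
`re.search` scans for the first position where the pattern succeeds.
The match spans [5:21] → '26666666ji@gfx01'.
Captured: group 1 = '26666666', group 2 = 'ji', group 3 = '01'.

(5, 21)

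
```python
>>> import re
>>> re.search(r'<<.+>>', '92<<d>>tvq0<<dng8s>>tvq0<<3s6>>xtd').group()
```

'<<d>>tvq0<<dng8s>>tvq0<<3s6>>'

Unlike `match`, `search` isn't anchored — it looks for the pattern anywhere in the string.
The match spans [2:31] → '<<d>>tvq0<<dng8s>>tvq0<<3s6>>'.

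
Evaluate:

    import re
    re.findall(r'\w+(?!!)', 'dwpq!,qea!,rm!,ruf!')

['dwp', 'qe', 'r', 'ru']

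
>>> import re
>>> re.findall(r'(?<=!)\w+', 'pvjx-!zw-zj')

Lookahead/lookbehind check context without consuming it, so the matched span excludes the asserted characters.
No capturing groups, so `findall` returns the 1 full match string.

['zw']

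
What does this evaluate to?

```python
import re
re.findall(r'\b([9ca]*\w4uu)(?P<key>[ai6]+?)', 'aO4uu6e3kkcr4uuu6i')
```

[('aO4uu', '6')]

The pattern matches a word boundary (`\b`, zero-width); then zero or more of one of [9ca], then a word character, then the literal '4uu' (captured); then one or more of one of [ai6] (lazy) (captured as 'key').
Scanning left to right: at [0:6] match 'aO4uu6', groups = ('aO4uu', '6').
`findall` packs the 2 group values into a tuple for every match.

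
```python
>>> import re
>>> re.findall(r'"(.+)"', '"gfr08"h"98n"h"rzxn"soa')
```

['gfr08"h"98n"h"rzxn']

One capturing group, so `findall` returns just the captured substring from the one match — 1 in all.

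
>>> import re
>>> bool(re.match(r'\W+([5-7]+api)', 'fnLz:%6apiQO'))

False

This matches one or more of a non-word character; then one or more of a character in [5-7], then the literal 'api' (captured).
`re.match` won't scan ahead — the pattern has to work from the very first character.
Here position 0 doesn't satisfy it, so the call returns None, and `bool(None)` is False.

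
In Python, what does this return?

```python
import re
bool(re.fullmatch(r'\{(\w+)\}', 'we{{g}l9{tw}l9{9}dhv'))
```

`re.fullmatch` is like wrapping the pattern in `^…$` (in single-line mode).
Here the pattern can't cover the whole string, so the call returns None, and `bool(None)` is False.

False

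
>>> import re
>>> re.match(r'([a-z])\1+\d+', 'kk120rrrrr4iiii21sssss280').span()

`\1` is not a pattern — it's the concrete string captured by group 1, re-applied verbatim.
`re.match` won't scan ahead — the pattern has to work from the very first character.
The match spans [0:5] → 'kk120'.
Captured: group 1 = 'k'.

(0, 5)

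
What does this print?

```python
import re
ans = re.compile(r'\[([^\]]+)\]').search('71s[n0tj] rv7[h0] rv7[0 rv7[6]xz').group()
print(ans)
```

[n0tj]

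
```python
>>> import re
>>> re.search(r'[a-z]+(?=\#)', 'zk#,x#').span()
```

The positive lookaround only admits positions where the adjacent text matches; those characters stay outside the span.
`search` walks the string left to right and returns the first match it finds.
The match spans [0:2] → 'zk'.

(0, 2)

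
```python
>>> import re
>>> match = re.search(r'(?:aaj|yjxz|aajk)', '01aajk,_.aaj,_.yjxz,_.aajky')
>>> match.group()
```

Branches in `(...|...)` are attempted left-to-right; the first branch that allows the whole pattern to succeed is taken.
The match spans [2:5] → 'aaj'.

'aaj'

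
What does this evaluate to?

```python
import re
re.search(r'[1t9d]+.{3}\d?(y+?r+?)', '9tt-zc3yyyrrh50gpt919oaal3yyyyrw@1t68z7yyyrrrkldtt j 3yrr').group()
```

Pattern: one or more of one of [1t9d], then exactly 3 of any character, then optionally a digit; then one or more of the literal 'y' (lazy), then one or more of a literal 'r' (lazy) (captured).
`search` walks the string left to right and returns the first match it finds.
The match spans [0:11] → '9tt-zc3yyyr'.
Captured: group 1 = 'yyyr'.

'9tt-zc3yyyr'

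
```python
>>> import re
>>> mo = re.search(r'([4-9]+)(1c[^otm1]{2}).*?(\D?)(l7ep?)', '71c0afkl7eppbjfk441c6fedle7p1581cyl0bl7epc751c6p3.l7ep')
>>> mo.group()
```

This matches one or more of a character in [4-9] (captured); then the literal '1c', then exactly 2 of any character except [otm1] (captured); then zero or more of any character (lazy); then optionally a non-digit (captured); then the literal 'l7e', then optionally the literal 'p' (captured).
A non-greedy quantifier consumes as few characters as it can — just enough that the remainder of the pattern still matches from where it stops; whatever follows it matches normally.
`re.search` scans for the first position where the pattern succeeds.
The match spans [0:11] → '71c0afkl7ep'.
Captured: group 1 = '7', group 2 = '1c0a', group 3 = 'k', group 4 = 'l7ep'.

'71c0afkl7ep'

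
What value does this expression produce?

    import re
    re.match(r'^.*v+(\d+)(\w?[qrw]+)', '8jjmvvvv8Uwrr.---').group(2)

The pattern matches anchored at the start of the string; then zero or more of any character, then one or more of the literal 'v'; then one or more of a digit (captured); then optionally a word character, then one or more of one of [qrw] (captured).
`match` is anchored at position 0; if the pattern doesn't fit there, it returns None.
The match spans [0:13] → '8jjmvvvv8Uwrr'.
Captured: group 1 = '8', group 2 = 'Uwrr'.

'Uwrr'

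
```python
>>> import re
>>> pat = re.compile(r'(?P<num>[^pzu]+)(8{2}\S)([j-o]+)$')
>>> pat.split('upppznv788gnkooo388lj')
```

Pattern: one or more of any character except [pzu] (captured as 'num'); then exactly 2 of a literal '8', then a non-whitespace character (captured); then one or more of a character in [j-o] (captured); then anchored at the end.
Matches to split on: at [5:21] → 'nv788gnkooo388lj'.
Because the pattern has a capturing group, `split` also inserts each captured text between the pieces.

['upppz', 'nv788gnkooo3', '88l', 'j', '']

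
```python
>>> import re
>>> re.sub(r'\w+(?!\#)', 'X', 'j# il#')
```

'j# Xl#'

`(?!…)`/`(?<!…)` only lets a position through if the neighbouring text does NOT match; no characters are consumed.
`sub` substitutes 'X' at each match site.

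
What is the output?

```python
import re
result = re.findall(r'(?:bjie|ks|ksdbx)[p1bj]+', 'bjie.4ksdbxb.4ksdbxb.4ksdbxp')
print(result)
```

`findall` yields the raw match text (3 of them) because the pattern has no groups.

['ksdbxb', 'ksdbxb', 'ksdbxp']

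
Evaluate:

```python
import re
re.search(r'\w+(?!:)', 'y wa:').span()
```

(0, 1)

Because the assertion is negative and zero-width, positions next to the forbidden text are skipped.
The match spans [0:1] → 'y'.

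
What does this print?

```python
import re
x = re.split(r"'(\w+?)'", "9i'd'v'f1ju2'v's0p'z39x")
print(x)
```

['9i', 'd', 'v', 'f1ju2', 'v', 's0p', 'z39x']

`re.split` interleaves the captured-group text with the surrounding fragments.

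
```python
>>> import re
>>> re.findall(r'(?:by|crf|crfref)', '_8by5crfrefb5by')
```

['by', 'crf', 'by']

Alternation tries branches left to right and keeps the first one that lets the overall match succeed at that position.
Scanning left to right: at [2:4] → 'by'; at [5:8] → 'crf'; at [13:15] → 'by'.
No capturing groups, so `findall` returns the 3 full match strings.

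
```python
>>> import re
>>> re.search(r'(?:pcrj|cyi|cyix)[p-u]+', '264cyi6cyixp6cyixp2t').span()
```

Unlike `match`, `search` isn't anchored — it looks for the pattern anywhere in the string.
The match spans [7:12] → 'cyixp'.

(7, 12)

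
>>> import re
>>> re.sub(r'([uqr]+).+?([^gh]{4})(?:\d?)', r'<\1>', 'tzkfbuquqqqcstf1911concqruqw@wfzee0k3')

'tzkfb<uquqqq>11conc<qruq>ee0k3'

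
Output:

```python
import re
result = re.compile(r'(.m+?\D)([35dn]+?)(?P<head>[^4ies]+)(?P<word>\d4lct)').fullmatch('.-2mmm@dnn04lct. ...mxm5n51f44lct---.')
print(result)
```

This matches any character, then one or more of the literal 'm' (lazy), then a non-digit (captured); then one or more of one of [35dn] (lazy) (captured); then one or more of any character except [4ies] (captured as 'head'); then a digit, then the literal '4l', then the literal 'ct' (captured as 'word').
`re.fullmatch` requires the pattern to consume the entire string.
Here the string isn't matched end-to-end, so the call returns None.

None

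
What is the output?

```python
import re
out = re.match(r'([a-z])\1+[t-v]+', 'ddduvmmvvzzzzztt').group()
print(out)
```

ddduv

`re.match` only tries the pattern at the start of the string.
The match spans [0:5] → 'ddduv'.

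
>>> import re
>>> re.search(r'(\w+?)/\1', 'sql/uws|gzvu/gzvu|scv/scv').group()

'gzvu/gzvu'

The backreference `\1` re-matches whatever the first group consumed, character for character.
The match spans [8:17] → 'gzvu/gzvu'.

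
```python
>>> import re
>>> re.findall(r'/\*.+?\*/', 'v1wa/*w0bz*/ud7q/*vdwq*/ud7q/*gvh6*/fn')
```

The `?` after the quantifier makes it lazy — it takes as little as possible before letting the rest of the pattern try.
Since nothing is captured, `findall` lists the 3 matched substrings directly.

['/*w0bz*/', '/*vdwq*/', '/*gvh6*/']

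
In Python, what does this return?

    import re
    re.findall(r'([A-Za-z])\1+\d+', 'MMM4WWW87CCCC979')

`\1` has to match the exact text group 1 already captured.
Walking the string: at [0:4] match 'MMM4', group 1 = 'M'; at [4:9] match 'WWW87', group 1 = 'W'; at [9:16] match 'CCCC979', group 1 = 'C'.
With a single group, `findall` returns only what that group captured — 3 items.

['M', 'W', 'C']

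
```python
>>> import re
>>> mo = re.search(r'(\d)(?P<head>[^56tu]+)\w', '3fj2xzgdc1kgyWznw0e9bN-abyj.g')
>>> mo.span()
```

(0, 29)

This matches a digit (captured); then one or more of any character except [56tu] (captured as 'head'); then a word character.
`re.search` tries every starting position until one works.
The match spans [0:29] → '3fj2xzgdc1kgyWznw0e9bN-abyj.g'.
Captured: group 1 = '3', group 2 = 'fj2xzgdc1kgyWznw0e9bN-abyj.'.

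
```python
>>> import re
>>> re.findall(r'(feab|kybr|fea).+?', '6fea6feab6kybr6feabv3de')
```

Alternation isn't longest-match — the leftmost alternative that fits at this position is chosen.
Scanning left to right: at [1:5] match 'fea6', group 1 = 'fea'; at [5:10] match 'feab6', group 1 = 'feab'; at [10:15] match 'kybr6', group 1 = 'kybr'; at [15:20] match 'feabv', group 1 = 'feab'.
With a single group, `findall` returns only what that group captured — 4 items.

['fea', 'feab', 'kybr', 'feab']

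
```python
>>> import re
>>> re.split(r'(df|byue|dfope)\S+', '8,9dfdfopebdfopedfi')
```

['8,9', 'df', '']

Matches to split on: at [3:19] → 'dfdfopebdfopedfi'.
`re.split` interleaves the captured-group text with the surrounding fragments.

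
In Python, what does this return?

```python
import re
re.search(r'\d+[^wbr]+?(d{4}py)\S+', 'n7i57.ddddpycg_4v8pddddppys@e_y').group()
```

Pattern: one or more of a digit, then one or more of any character except [wbr] (lazy); then exactly 4 of a literal 'd', then the literal 'py' (captured); then one or more of a non-whitespace character.
The match spans [1:31] → '7i57.ddddpycg_4v8pddddppys@e_y'.

'7i57.ddddpycg_4v8pddddppys@e_y'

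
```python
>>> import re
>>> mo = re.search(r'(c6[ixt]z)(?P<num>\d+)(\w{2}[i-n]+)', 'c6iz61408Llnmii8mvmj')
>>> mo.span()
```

(0, 15)

This matches the literal 'c6', then one of [ixt], then a literal 'z' (captured); then one or more of a digit (captured as 'num'); then exactly 2 of a word character, then one or more of a character in [i-n] (captured).
The match spans [0:15] → 'c6iz61408Llnmii'.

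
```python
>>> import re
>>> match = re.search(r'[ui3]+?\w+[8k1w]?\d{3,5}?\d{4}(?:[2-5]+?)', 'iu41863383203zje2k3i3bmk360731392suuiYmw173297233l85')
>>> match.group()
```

This matches one or more of one of [ui3] (lazy), then one or more of a word character; then optionally one of [8k1w], then 3 to 5 of a digit (lazy), then exactly 4 of a digit; then one or more of a character in [2-5] (lazy) (non-capturing group).
The match spans [0:49] → 'iu41863383203zje2k3i3bmk360731392suuiYmw173297233'.

'iu41863383203zje2k3i3bmk360731392suuiYmw173297233'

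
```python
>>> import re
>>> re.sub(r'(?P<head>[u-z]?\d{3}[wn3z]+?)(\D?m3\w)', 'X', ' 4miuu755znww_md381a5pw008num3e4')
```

This matches optionally a character in [u-z], then exactly 3 of a digit, then one or more of one of [wn3z] (lazy) (captured as 'head'); then optionally a non-digit, then the literal 'm3', then a word character (captured).
Matches: at [22:31] → 'w008num3e'.
Each match is replaced by 'X'.

' 4miuu755znww_md381a5pX4'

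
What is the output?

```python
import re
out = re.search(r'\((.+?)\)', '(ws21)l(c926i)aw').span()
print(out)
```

The `?` after the quantifier makes it lazy — it takes as little as possible before letting the rest of the pattern try.
Unlike `match`, `search` isn't anchored — it looks for the pattern anywhere in the string.
The match spans [0:6] → '(ws21)'.
Captured: group 1 = 'ws21'.

(0, 6)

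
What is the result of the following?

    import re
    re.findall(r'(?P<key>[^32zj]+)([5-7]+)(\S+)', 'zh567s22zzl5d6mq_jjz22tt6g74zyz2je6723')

[('h56', '7', 's22zzl5d6mq_jjz22tt6g74zyz2je6723')]

`findall` packs the 3 group values into a tuple for every match.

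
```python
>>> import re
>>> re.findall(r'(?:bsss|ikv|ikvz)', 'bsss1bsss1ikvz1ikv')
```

Branches in `(...|...)` are attempted left-to-right; the first branch that allows the whole pattern to succeed is taken.
Scanning left to right: at [0:4] → 'bsss'; at [5:9] → 'bsss'; at [10:13] → 'ikv'; at [15:18] → 'ikv'.
`findall` yields the raw match text (4 of them) because the pattern has no groups.

['bsss', 'bsss', 'ikv', 'ikv']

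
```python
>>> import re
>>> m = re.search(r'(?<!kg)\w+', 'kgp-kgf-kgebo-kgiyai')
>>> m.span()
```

A negative assertion filters positions out without eating any characters.
`search` walks the string left to right and returns the first match it finds.
The match spans [0:3] → 'kgp'.

(0, 3)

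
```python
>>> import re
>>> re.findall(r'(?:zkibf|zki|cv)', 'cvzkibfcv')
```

['cv', 'zkibf', 'cv']

Alternation tries branches left to right and keeps the first one that lets the overall match succeed at that position.
`findall` yields the raw match text (3 of them) because the pattern has no groups.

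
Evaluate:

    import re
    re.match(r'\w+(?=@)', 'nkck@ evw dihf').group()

'nkck'

With `match`, the pattern is implicitly anchored at the beginning.
The match spans [0:4] → 'nkck'.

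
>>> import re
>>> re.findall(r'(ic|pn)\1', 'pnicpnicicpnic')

['ic']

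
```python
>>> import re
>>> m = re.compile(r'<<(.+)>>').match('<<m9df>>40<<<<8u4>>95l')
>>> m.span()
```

(0, 19)

`match` is anchored at position 0; if the pattern doesn't fit there, it returns None.
The match spans [0:19] → '<<m9df>>40<<<<8u4>>'.
Captured: group 1 = 'm9df>>40<<<<8u4'.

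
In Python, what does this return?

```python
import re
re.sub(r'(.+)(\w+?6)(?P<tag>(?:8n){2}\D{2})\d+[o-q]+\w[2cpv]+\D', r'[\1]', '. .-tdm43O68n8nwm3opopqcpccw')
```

'[. .-tdm43]'

Each match is replaced using the text its own group 1 captured.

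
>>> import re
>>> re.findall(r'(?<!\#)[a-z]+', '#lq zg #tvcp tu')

['q', 'zg', 'vcp', 'tu']

`(?!…)`/`(?<!…)` only lets a position through if the neighbouring text does NOT match; no characters are consumed.
Scanning left to right: at [2:3] → 'q'; at [4:6] → 'zg'; at [9:12] → 'vcp'; at [13:15] → 'tu'.
No capturing groups, so `findall` returns the 4 full match strings.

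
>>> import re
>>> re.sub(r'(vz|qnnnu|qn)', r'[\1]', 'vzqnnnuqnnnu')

'[vz][qnnnu][qnnnu]'

`|` is ordered: at each position the engine commits to the first alternative that works.
Matches: at [0:2] → 'vz'; at [2:7] → 'qnnnu'; at [7:12] → 'qnnnu'.
`\1` in the replacement pulls in group 1's text for each match.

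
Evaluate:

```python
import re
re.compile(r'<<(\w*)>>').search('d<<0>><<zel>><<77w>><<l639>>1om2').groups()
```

('0',)

Unlike `match`, `search` isn't anchored — it looks for the pattern anywhere in the string.
The match spans [1:6] → '<<0>>'.
Captured: group 1 = '0'.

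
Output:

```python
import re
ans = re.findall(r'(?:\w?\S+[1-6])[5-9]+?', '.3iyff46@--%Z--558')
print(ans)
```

['.3iyff46@--%Z--558']

Pattern: optionally a word character, then one or more of a non-whitespace character, then a character in [1-6] (non-capturing group); then one or more of a character in [5-9] (lazy).
Walking the string: at [0:18] → '.3iyff46@--%Z--558'.
With no groups in the pattern, `findall` gives back each whole match — 1 here.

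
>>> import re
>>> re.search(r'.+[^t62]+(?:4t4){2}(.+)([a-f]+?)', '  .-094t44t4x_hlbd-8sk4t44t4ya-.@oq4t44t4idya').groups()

The match spans [0:45] → '  .-094t44t4x_hlbd-8sk4t44t4ya-.@oq4t44t4idya'.
Captured: group 1 = 'idy', group 2 = 'a'.

('idy', 'a')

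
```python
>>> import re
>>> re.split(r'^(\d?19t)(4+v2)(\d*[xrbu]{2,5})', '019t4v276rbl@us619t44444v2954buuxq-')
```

['', '019t', '4v2', '76rb', 'l@us619t44444v2954buuxq-']

Pattern: anchored at the start of the string; then optionally a digit, then the literal '19t' (captured); then one or more of the literal '4', then the literal 'v2' (captured); then zero or more of a digit, then 2 to 5 of one of [xrbu] (captured).
Matches to split on: at [0:11] → '019t4v276rb'.
`re.split` interleaves the captured-group text with the surrounding fragments.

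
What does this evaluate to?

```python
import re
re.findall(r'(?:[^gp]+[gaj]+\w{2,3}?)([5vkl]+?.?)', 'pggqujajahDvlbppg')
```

['vl']

With the lazy modifier that quantifier settles for the fewest repetitions that let the rest of the pattern succeed (the atoms after it are unaffected and can still be greedy).
`findall` collects group 1 from the one match (1 total).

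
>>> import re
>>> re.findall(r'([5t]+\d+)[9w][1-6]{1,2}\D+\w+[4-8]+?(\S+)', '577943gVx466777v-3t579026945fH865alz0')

The pattern matches one or more of one of [5t], then one or more of a digit (captured); then one of [9w], then 1 to 2 of a character in [1-6]; then one or more of a non-digit, then one or more of a word character, then one or more of a character in [4-8] (lazy); then one or more of a non-whitespace character (captured).
2 groups means the one result is a tuple of 2 captured strings — 1 here.

[('577', 'v-3t579026945fH865alz0')]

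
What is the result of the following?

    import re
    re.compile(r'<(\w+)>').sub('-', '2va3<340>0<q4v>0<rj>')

`sub` substitutes '-' at each match site.

'2va3-0-0-'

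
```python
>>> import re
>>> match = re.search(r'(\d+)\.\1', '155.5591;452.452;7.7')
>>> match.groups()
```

('55',)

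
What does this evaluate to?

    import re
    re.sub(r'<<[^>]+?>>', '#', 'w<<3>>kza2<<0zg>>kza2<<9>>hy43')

Matches: at [1:6] → '<<3>>'; at [10:17] → '<<0zg>>'; at [21:26] → '<<9>>'.
Each match is replaced by '#'.

'w#kza2#kza2#hy43'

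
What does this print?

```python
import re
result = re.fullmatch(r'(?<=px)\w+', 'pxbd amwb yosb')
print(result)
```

None

Lookahead/lookbehind check context without consuming it, so the matched span excludes the asserted characters.
`fullmatch` succeeds only if the pattern covers the string from start to end.
Here the pattern can't cover the whole string, so the call returns None.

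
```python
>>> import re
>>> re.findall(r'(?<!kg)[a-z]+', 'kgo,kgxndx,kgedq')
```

['kgo', 'kgxndx', 'kgedq']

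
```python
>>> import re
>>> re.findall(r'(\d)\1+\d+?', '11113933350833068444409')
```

['1', '3', '3', '4']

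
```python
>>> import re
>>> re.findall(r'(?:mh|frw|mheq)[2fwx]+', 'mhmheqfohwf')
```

Walking the string: at [2:7] → 'mheqf'.
No capturing groups, so `findall` returns the 1 full match string.

['mheqf']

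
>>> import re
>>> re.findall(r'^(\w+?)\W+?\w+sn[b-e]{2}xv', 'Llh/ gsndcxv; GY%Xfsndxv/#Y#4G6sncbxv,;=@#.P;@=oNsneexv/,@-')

The pattern matches anchored at the start of the string; then one or more of a word character (lazy) (captured); then one or more of a non-word character (lazy); then one or more of a word character; then the literal 'sn', then exactly 2 of a character in [b-e], then the literal 'xv'.
Matches: at [0:12] match 'Llh/ gsndcxv', group 1 = 'Llh'.
With a single group, `findall` returns only what that group captured — 1 item.

['Llh']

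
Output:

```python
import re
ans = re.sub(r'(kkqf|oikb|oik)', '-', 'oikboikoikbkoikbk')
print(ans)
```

---k-k

Alternation tries branches left to right and keeps the first one that lets the overall match succeed at that position.
Matches: at [0:4] → 'oikb'; at [4:7] → 'oik'; at [7:11] → 'oikb'; at [12:16] → 'oikb'.
`sub` substitutes '-' at each match site.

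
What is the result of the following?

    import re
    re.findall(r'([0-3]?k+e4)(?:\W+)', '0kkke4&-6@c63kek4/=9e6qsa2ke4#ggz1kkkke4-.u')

Pattern: optionally a character in [0-3], then one or more of a literal 'k', then the literal 'e4' (captured); then one or more of a non-word character (non-capturing group).
Matches: at [0:8] match '0kkke4&-', group 1 = '0kkke4'; at [25:30] match '2ke4#', group 1 = '2ke4'; at [33:42] match '1kkkke4-.', group 1 = '1kkkke4'.
One capturing group, so `findall` returns just the captured substring from each match — 3 in all.

['0kkke4', '2ke4', '1kkkke4']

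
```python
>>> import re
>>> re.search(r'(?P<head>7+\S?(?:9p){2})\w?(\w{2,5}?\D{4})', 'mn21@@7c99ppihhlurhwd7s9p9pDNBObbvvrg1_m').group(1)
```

'7s9p9p'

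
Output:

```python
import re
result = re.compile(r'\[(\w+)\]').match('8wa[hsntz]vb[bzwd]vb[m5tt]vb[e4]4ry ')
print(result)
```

`match` is anchored at position 0; if the pattern doesn't fit there, it returns None.
Here the string doesn't start with a match, so the call returns None.

None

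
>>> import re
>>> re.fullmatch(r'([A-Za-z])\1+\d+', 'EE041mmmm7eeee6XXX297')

After group 1 captures some text, `\1` only succeeds where that same text appears again.
`fullmatch` succeeds only if the pattern covers the string from start to end.
Here the pattern can't cover the whole string, so the call returns None.

None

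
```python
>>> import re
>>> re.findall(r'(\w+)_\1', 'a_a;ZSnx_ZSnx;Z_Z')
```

A backreference is literal: `\1` must see the identical characters the first group matched.
With a single group, `findall` returns only what that group captured — 3 items.

['a', 'ZSnx', 'Z']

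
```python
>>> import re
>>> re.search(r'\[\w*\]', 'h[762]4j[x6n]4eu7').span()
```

`re.search` tries every starting position until one works.
The match spans [1:6] → '[762]'.

(1, 6)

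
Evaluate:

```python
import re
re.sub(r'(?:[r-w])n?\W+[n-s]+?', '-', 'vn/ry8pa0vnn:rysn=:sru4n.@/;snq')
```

Pattern: a character in [r-w] (non-capturing group); then optionally the literal 'n', then one or more of a non-word character; then one or more of a character in [n-s] (lazy).
Matches: at [0:4] → 'vn/r'; at [15:20] → 'sn=:s'.
`sub` substitutes '-' at each match site.

'-y8pa0vnn:ry-ru4n.@/;snq'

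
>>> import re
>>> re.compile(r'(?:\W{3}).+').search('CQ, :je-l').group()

', :je-l'

The match spans [2:9] → ', :je-l'.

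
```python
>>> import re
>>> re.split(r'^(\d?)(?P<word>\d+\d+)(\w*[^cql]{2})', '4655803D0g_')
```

['', '4', '655803', 'D0g_', '']

The pattern matches anchored at the start of the string; then optionally a digit (captured); then one or more of a digit, then one or more of a digit (captured as 'word'); then zero or more of a word character, then exactly 2 of any character except [cql] (captured).
The group in the pattern means `split` returns the separators' captures alongside the pieces.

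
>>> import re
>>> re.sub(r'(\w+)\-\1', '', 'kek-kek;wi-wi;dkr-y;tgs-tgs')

A backreference is literal: `\1` must see the identical characters the first group matched.
Matches: at [0:7] → 'kek-kek'; at [8:13] → 'wi-wi'; at [20:27] → 'tgs-tgs'.
Each match is replaced by ''.

';;dkr-y;'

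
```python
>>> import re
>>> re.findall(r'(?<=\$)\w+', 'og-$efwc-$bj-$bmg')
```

['efwc', 'bj', 'bmg']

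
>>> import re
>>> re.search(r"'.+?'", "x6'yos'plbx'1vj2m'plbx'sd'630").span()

(2, 7)

The match spans [2:7] → "'yos'".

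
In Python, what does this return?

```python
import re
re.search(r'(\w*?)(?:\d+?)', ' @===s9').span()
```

(5, 7)

This matches zero or more of a word character (lazy) (captured); then one or more of a digit (lazy) (non-capturing group).
The match spans [5:7] → 's9'.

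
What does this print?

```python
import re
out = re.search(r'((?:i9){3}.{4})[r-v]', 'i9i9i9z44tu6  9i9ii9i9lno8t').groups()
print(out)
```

('i9i9i9z44t',)

The match spans [0:11] → 'i9i9i9z44tu'.
Captured: group 1 = 'i9i9i9z44t'.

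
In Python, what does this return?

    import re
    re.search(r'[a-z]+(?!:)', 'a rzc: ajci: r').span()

(0, 1)

The negative lookaround is zero-width — it rules out positions where the adjacent text would match, without consuming anything.
`re.search` scans for the first position where the pattern succeeds.
The match spans [0:1] → 'a'.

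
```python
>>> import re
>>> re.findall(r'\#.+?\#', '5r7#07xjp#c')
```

`findall` yields the raw match text (1 of them) because the pattern has no groups.

['#07xjp#']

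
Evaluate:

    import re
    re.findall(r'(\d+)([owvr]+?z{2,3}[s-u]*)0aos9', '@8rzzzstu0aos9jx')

[('8', 'rzzzstu')]

This matches one or more of a digit (captured); then one or more of one of [owvr] (lazy), then 2 to 3 of the literal 'z', then zero or more of a character in [s-u] (captured); then the literal '0a', then the literal 'os9'.
2 groups means the one result is a tuple of 2 captured strings — 1 here.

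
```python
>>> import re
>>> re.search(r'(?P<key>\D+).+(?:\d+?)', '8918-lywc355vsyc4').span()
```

(4, 17)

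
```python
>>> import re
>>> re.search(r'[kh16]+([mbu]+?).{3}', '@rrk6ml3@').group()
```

Pattern: one or more of one of [kh16]; then one or more of one of [mbu] (lazy) (captured); then exactly 3 of any character.
Unlike `match`, `search` isn't anchored — it looks for the pattern anywhere in the string.
The match spans [3:9] → 'k6ml3@'.
Captured: group 1 = 'm'.

'k6ml3@'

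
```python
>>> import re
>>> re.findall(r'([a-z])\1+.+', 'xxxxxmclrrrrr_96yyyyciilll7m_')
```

`\1` is not a pattern — it's the concrete string captured by group 1, re-applied verbatim.
Because there's exactly one group, `findall` drops the full match and keeps group 1 from the one hit.

['x']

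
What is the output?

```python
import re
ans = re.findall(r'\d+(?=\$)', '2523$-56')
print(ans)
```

['2523']

The positive lookaround only admits positions where the adjacent text matches; those characters stay outside the span.
`findall` yields the raw match text (1 of them) because the pattern has no groups.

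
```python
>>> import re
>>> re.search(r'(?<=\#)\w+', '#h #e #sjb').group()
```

'h'

The positive lookaround only admits positions where the adjacent text matches; those characters stay outside the span.
The match spans [1:2] → 'h'.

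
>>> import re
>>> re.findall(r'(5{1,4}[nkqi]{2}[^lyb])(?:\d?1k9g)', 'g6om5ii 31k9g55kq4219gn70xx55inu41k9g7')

['5ii ', '55inu']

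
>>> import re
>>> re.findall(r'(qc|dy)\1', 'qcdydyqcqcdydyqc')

['dy', 'qc', 'dy']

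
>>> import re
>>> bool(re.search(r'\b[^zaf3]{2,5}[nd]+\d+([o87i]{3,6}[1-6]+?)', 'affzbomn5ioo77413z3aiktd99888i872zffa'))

This matches a word boundary (`\b`, zero-width); then 2 to 5 of any character except [zaf3], then one or more of one of [nd], then one or more of a digit; then 3 to 6 of one of [o87i], then one or more of a character in [1-6] (lazy) (captured).
`re.search` tries every starting position until one works.
Here no position works, so the call returns None, and `bool(None)` is False.

False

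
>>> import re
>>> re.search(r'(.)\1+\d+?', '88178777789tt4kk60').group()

`\1` has to match the exact text group 1 already captured.
`re.search` tries every starting position until one works.
The match spans [0:3] → '881'.
Captured: group 1 = '8'.

'881'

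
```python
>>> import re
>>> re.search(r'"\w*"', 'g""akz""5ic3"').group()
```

'""'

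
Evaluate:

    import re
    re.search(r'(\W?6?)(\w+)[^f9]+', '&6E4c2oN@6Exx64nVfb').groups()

('&6', 'E4c2oN')

The match spans [0:17] → '&6E4c2oN@6Exx64nV'.
Captured: group 1 = '&6', group 2 = 'E4c2oN'.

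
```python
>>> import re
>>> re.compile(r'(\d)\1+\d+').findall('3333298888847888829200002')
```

`\1` has to match the exact text group 1 already captured.
`findall` collects group 1 from the one match (1 total).

['3']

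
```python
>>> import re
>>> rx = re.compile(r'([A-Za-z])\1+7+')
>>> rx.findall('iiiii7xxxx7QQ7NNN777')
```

['i', 'x', 'Q', 'N']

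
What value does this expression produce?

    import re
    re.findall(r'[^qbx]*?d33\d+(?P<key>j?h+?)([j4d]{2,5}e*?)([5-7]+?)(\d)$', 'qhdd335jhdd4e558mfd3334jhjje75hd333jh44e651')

[('jh', '44e', '65', '1')]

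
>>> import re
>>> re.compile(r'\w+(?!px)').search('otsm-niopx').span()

(0, 4)

The negative lookahead/lookbehind blocks any match where the forbidden context is present.
`re.search` tries every starting position until one works.
The match spans [0:4] → 'otsm'.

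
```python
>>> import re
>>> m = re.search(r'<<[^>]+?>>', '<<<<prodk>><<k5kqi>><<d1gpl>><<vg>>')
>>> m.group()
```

`re.search` tries every starting position until one works.
The match spans [0:11] → '<<<<prodk>>'.

'<<<<prodk>>'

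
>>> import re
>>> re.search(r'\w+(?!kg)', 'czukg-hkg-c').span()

(0, 5)

A negative assertion filters positions out without eating any characters.
Unlike `match`, `search` isn't anchored — it looks for the pattern anywhere in the string.
The match spans [0:5] → 'czukg'.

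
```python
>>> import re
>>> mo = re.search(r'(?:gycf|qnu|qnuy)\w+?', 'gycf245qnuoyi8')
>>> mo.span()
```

(0, 5)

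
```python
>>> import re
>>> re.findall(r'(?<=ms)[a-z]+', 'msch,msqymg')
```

['ch', 'qymg']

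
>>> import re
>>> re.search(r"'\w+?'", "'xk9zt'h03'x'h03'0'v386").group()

The match spans [0:7] → "'xk9zt'".

"'xk9zt'"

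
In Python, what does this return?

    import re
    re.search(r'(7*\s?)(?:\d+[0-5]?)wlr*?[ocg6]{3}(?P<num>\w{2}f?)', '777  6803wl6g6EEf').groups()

The match spans [4:17] → ' 6803wl6g6EEf'.
Captured: group 1 = ' ', group 2 = 'EEf'.

(' ', 'EEf')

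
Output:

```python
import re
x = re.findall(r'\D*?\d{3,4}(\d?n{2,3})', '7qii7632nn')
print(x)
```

['nn']

Pattern: zero or more of a non-digit (lazy), then 3 to 4 of a digit; then optionally a digit, then 2 to 3 of the literal 'n' (captured).
Matches: at [1:10] match 'qii7632nn', group 1 = 'nn'.
`findall` collects group 1 from the one match (1 total).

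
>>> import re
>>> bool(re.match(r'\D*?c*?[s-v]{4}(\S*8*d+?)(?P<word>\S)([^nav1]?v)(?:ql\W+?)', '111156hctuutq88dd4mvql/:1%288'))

False

`match` is anchored at position 0; if the pattern doesn't fit there, it returns None.
Here the pattern fails at index 0, so the call returns None, and `bool(None)` is False.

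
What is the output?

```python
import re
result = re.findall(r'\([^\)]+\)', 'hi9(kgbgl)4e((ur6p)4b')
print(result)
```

['(kgbgl)', '((ur6p)']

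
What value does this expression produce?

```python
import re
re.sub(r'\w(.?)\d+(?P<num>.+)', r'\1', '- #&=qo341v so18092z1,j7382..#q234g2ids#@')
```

'- #&=o'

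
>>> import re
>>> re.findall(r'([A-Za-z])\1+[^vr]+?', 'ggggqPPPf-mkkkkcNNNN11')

`\1` is not a pattern — it's the concrete string captured by group 1, re-applied verbatim.
Walking the string: at [0:5] match 'ggggq', group 1 = 'g'; at [5:9] match 'PPPf', group 1 = 'P'; at [11:16] match 'kkkkc', group 1 = 'k'; at [16:21] match 'NNNN1', group 1 = 'N'.
`findall` collects group 1 from each match (4 total).

['g', 'P', 'k', 'N']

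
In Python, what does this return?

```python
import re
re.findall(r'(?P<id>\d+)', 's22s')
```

['22']

This matches one or more of a digit (captured as 'id').
`findall` collects group 1 from the one match (1 total).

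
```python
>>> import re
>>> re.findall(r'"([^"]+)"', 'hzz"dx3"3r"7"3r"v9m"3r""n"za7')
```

Scanning left to right: at [3:8] match '"dx3"', group 1 = 'dx3'; at [10:13] match '"7"', group 1 = '7'; at [15:20] match '"v9m"', group 1 = 'v9m'; at [23:26] match '"n"', group 1 = 'n'.
`findall` collects group 1 from each match (4 total).

['dx3', '7', 'v9m', 'n']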